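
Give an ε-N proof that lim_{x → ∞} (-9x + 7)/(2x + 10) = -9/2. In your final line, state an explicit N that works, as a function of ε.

Suppose ε > 0. We seek N > 0 such that x > N implies |(-9x + 7)/(2x + 10) + 9/2| < ε.
(-9x + 7)/(2x + 10) + 9/2 = (2(-9x + 7) − (-9)(2x + 10)) / (2(2x + 10)) = 104/(2(2x + 10)).
For x > 0 we have 2x + 10 > 2x, so |(-9x + 7)/(2x + 10) + 9/2| = 104/(2(2x + 10)) < 104/(2·2x) = 26/x.
Thus |(-9x + 7)/(2x + 10) + 9/2| < ε whenever x > 26/ε.
Take N = 26/ε. If x > N then |(-9x + 7)/(2x + 10) + 9/2| < 26/x < ε.

N = 26/ε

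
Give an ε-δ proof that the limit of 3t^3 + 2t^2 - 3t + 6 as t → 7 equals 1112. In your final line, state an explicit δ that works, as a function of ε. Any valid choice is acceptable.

Fix ε > 0. We want δ > 0 such that 0 < |t − 7| < δ implies |(3t^3 + 2t^2 - 3t + 6) − 1112| < ε.
(3t^3 + 2t^2 - 3t + 6) − 1112 = 3t^3 + 2t^2 - 3t - 1106 = (t − 7)(3t^2 + 23t + 158).
So |(3t^3 + 2t^2 - 3t + 6) − 1112| = |t − 7|·|3t^2 + 23t + 158|.
Require δ ≤ 1. Then |t − 7| < 1 gives |t| < 8, and by the triangle inequality |3t^2 + 23t + 158| ≤ 3·8^2 + 23·8 + 158 = 534.
Hence |(3t^3 + 2t^2 - 3t + 6) − 1112| ≤ 534|t − 7| < ε provided |t − 7| < ε/534.
Choosing δ = min(1, ε/534) ensures both conditions, hence |(3t^3 + 2t^2 - 3t + 6) − 1112| < ε.

δ = min(1, ε/534)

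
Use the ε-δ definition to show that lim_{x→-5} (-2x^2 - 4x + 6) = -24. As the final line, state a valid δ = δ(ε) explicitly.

δ = min(2, ε/20)

Let ε > 0. We want δ > 0 such that 0 < |x + 5| < δ implies |(-2x^2 - 4x + 6) + 24| < ε.
(-2x^2 - 4x + 6) + 24 = -2x^2 - 4x + 30 = (x + 5)(-2x + 6).
So |(-2x^2 - 4x + 6) + 24| = |x + 5|·|-2x + 6|.
Require δ ≤ 2. Then |x + 5| < 2 gives |x| < 7, and by the triangle inequality |-2x + 6| ≤ 2·7 + 6 = 20.
Hence |(-2x^2 - 4x + 6) + 24| ≤ 20|x + 5| < ε provided |x + 5| < ε/20.
Take δ = min(2, ε/20). Then 0 < |x + 5| < δ gives both |x + 5| < 2 and |x + 5| < ε/20, so |(-2x^2 - 4x + 6) + 24| < ε.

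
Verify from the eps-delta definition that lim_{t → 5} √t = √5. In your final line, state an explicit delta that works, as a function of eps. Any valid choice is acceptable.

delta = min(5, √5·eps)

Suppose eps > 0. We want delta > 0 such that 0 < |t − 5| < delta implies |√t − √5| < eps.
Multiplying by the conjugate, |√t − √5| = |t − 5|/(√t + √5).
Restrict delta ≤ 5 so that |t − 5| < 5 forces t > 0, and then √t + √5 > √5.
Hence |√t − √5| < |t − 5|/√5, which is < eps once |t − 5| < √5·eps.
Take delta = min(5, √5·eps). If 0 < |t − 5| < delta then t > 0 and |√t − √5| < |t − 5|/√5 < eps.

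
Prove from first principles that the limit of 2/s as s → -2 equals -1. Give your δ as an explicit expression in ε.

δ = min(1, ε)

Fix ε > 0. We seek δ > 0 such that 0 < |s + 2| < δ implies |2/s + 1| < ε.
|2/s + 1| = 2·|-2 − s|/(2·|s|) = 2|s + 2|/(2|s|).
Require δ ≤ 1 so that |s| > 2 − 1 = 1, hence 2|s| > 2.
Then |2/s + 1| < 2|s + 2|/2, which is < ε when |s + 2| < ε.
Take δ = min(1, ε). Then 0 < |s + 2| < δ gives both |s + 2| < 1 and |s + 2| < ε, so |2/s + 1| < ε.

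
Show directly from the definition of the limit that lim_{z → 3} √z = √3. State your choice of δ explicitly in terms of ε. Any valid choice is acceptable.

Let ε > 0. We want δ > 0 such that 0 < |z − 3| < δ implies |√z − √3| < ε.
Multiplying by the conjugate, |√z − √3| = |z − 3|/(√z + √3).
Restrict δ ≤ 3 so that |z − 3| < 3 forces z > 0, and then √z + √3 > √3.
Hence |√z − √3| < |z − 3|/√3, which is < ε once |z − 3| < √3·ε.
Take δ = min(3, √3·ε). If 0 < |z − 3| < δ then z > 0 and |√z − √3| < |z − 3|/√3 < ε.

δ = min(3, √3·ε)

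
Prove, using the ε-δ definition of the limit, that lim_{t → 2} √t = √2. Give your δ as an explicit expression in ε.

Let ε > 0 be given. We want δ > 0 such that 0 < |t − 2| < δ implies |√t − √2| < ε.
Multiplying by the conjugate, |√t − √2| = |t − 2|/(√t + √2).
Restrict δ ≤ 2 so that |t − 2| < 2 forces t > 0, and then √t + √2 > √2.
Hence |√t − √2| < |t − 2|/√2, which is < ε once |t − 2| < √2·ε.
Take δ = min(2, √2·ε). If 0 < |t − 2| < δ then t > 0 and |√t − √2| < |t − 2|/√2 < ε.

δ = min(2, √2·ε)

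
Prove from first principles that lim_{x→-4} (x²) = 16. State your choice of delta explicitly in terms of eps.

Fix eps > 0. We seek delta > 0 with 0 < |x + 4| < delta ⇒ |x² − 16| < eps.
Factor: x² − 16 = (x + 4)(x - 4), so |x² − 16| = |x + 4|·|x - 4|.
Restrict delta ≤ 1. Then |x + 4| < 1 gives |x| < 5, so by the triangle inequality |x - 4| ≤ 5 + 4 = 9.
Hence |x² − 16| ≤ 9|x + 4|, which is < eps once |x + 4| < eps/9.
Take delta = min(1, eps/9). If 0 < |x + 4| < delta then both bounds hold and |x² − 16| ≤ 9|x + 4| < 9·(eps/9) = eps.

delta = min(1, eps/9)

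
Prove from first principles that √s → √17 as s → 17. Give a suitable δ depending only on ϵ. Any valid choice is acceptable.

Let ϵ > 0 be given. We want δ > 0 such that 0 < |s − 17| < δ implies |√s − √17| < ϵ.
Multiplying by the conjugate, |√s − √17| = |s − 17|/(√s + √17).
Restrict δ ≤ 17 so that |s − 17| < 17 forces s > 0, and then √s + √17 > √17.
Hence |√s − √17| < |s − 17|/√17, which is < ϵ once |s − 17| < √17·ϵ.
Take δ = min(17, √17·ϵ). If 0 < |s − 17| < δ then s > 0 and |√s − √17| < |s − 17|/√17 < ϵ.

δ = min(17, √17·ϵ)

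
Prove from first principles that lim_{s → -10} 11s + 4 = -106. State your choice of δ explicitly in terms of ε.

Let ε > 0. We need δ > 0 so that 0 < |s + 10| < δ implies |(11s + 4) + 106| < ε.
|(11s + 4) + 106| = |11s + 110| = 11|s + 10|.
So 11|s + 10| < ε exactly when |s + 10| < ε/11.
Choosing δ = ε/11 gives |(11s + 4) + 106| = 11|s + 10| < ε whenever |s + 10| < δ.

δ = ε/11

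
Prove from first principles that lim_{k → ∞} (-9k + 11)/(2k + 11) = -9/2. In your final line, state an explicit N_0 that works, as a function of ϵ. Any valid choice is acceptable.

Let ϵ > 0. For k ≥ 1, |(-9k + 11)/(2k + 11) + 9/2| = |121|/(2(2k + 11)) = 121/(2(2k + 11)).
Since 2k + 11 ≥ 2k for k ≥ 1, this is ≤ 121/(2·2k) = (121/4)/k.
So |(-9k + 11)/(2k + 11) + 9/2| < ϵ whenever k > (121/4)/ϵ.
Take N_0 = (121/4)/ϵ. If k > N_0 then |(-9k + 11)/(2k + 11) + 9/2| ≤ (121/4)/k < ϵ.

N_0 = (121/4)/ϵ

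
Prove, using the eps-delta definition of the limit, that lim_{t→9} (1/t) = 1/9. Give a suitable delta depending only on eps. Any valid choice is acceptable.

delta = min(9/2, (81/2)eps)

Suppose eps > 0. We seek delta > 0 such that 0 < |t − 9| < delta implies |1/t − (1/9)| < eps.
|1/t − (1/9)| = |9 − t|/(9·|t|) = |t − 9|/(9|t|).
Require delta ≤ 9/2 so that |t| > 9 − 9/2 = 9/2, hence 9|t| > 81/2.
Then |1/t − (1/9)| < |t − 9|/(81/2), which is < eps when |t − 9| < (81/2)eps.
Take delta = min(9/2, (81/2)eps). Then 0 < |t − 9| < delta gives both |t − 9| < 9/2 and |t − 9| < (81/2)eps, so |1/t − (1/9)| < eps.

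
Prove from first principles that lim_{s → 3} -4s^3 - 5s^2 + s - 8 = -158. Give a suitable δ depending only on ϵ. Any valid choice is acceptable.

Let ϵ > 0. We want δ > 0 such that 0 < |s − 3| < δ implies |(-4s^3 - 5s^2 + s - 8) + 158| < ϵ.
(-4s^3 - 5s^2 + s - 8) + 158 = -4s^3 - 5s^2 + s + 150 = (s − 3)(-4s^2 - 17s - 50).
So |(-4s^3 - 5s^2 + s - 8) + 158| = |s − 3|·|-4s^2 - 17s - 50|.
Assume first that |s − 3| < 1, so |s| < 4. Then |-4s^2 - 17s - 50| ≤ 4·4^2 + 17·4 + 50 = 182.
Hence |(-4s^3 - 5s^2 + s - 8) + 158| ≤ 182|s − 3| < ϵ provided |s − 3| < ϵ/182.
Choosing δ = min(1, ϵ/182) ensures both conditions, hence |(-4s^3 - 5s^2 + s - 8) + 158| < ϵ.

δ = min(1, ϵ/182)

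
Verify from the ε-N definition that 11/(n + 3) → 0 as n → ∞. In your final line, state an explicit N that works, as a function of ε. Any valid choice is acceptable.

N = 11/ε

Let ε > 0 be given. For n ≥ 1, |11/(n + 3) − 0| = 11/(n + 3) ≤ 11/n.
We need 11/n < ε, i.e. n > 11/ε.
Take N = 11/ε. If n > N then |11/(n + 3)| ≤ 11/n < ε.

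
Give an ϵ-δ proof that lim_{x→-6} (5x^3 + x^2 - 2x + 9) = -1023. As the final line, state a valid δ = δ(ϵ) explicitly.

δ = min(1, ϵ/620)

Fix ϵ > 0. We want δ > 0 such that 0 < |x + 6| < δ implies |(5x^3 + x^2 - 2x + 9) + 1023| < ϵ.
(5x^3 + x^2 - 2x + 9) + 1023 = 5x^3 + x^2 - 2x + 1032 = (x + 6)(5x^2 - 29x + 172).
So |(5x^3 + x^2 - 2x + 9) + 1023| = |x + 6|·|5x^2 - 29x + 172|.
Require δ ≤ 1. Then |x + 6| < 1 gives |x| < 7, and by the triangle inequality |5x^2 - 29x + 172| ≤ 5·7^2 + 29·7 + 172 = 620.
Hence |(5x^3 + x^2 - 2x + 9) + 1023| ≤ 620|x + 6| < ϵ provided |x + 6| < ϵ/620.
Take δ = min(1, ϵ/620). Then 0 < |x + 6| < δ gives both |x + 6| < 1 and |x + 6| < ϵ/620, so |(5x^3 + x^2 - 2x + 9) + 1023| < ϵ.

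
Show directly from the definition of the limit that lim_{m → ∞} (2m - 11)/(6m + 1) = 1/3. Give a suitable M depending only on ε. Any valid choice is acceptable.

M = (17/9)/ε

Let ε > 0. For m ≥ 1, |(2m - 11)/(6m + 1) − (1/3)| = |-68|/(6(6m + 1)) = 68/(6(6m + 1)).
Since 6m + 1 ≥ 6m for m ≥ 1, this is ≤ 68/(6·6m) = (17/9)/m.
So |(2m - 11)/(6m + 1) − (1/3)| < ε whenever m > (17/9)/ε.
Take M = (17/9)/ε. If m > M then |(2m - 11)/(6m + 1) − (1/3)| ≤ (17/9)/m < ε.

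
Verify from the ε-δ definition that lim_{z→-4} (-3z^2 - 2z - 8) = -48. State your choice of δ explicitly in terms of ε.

δ = min(1, ε/25)

Fix ε > 0. We want δ > 0 such that 0 < |z + 4| < δ implies |(-3z^2 - 2z - 8) + 48| < ε.
(-3z^2 - 2z - 8) + 48 = -3z^2 - 2z + 40 = (z + 4)(-3z + 10).
So |(-3z^2 - 2z - 8) + 48| = |z + 4|·|-3z + 10|.
Assume first that |z + 4| < 1, so |z| < 5. Then |-3z + 10| ≤ 3·5 + 10 = 25.
Hence |(-3z^2 - 2z - 8) + 48| ≤ 25|z + 4| < ε provided |z + 4| < ε/25.
Take δ = min(1, ε/25). Then 0 < |z + 4| < δ gives both |z + 4| < 1 and |z + 4| < ε/25, so |(-3z^2 - 2z - 8) + 48| < ε.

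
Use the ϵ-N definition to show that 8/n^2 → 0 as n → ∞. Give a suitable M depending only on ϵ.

Let ϵ > 0. For n ≥ 1, |8/n^2 − 0| = 8/n^2.
8/n^2 < ϵ ⇔ n^2 > 8/ϵ ⇔ n > (8/ϵ)^{1/2}.
Take M = (8/ϵ)^{1/2}. Then n > M implies 8/n^2 < ϵ.

M = (8/ϵ)^{1/2}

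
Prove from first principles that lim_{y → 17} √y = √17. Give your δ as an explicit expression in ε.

δ = min(17, √17·ε)

Fix ε > 0. We want δ > 0 such that 0 < |y − 17| < δ implies |√y − √17| < ε.
Rationalise: √y − √17 = (y − 17)/(√y + √17), so |√y − √17| = |y − 17|/(√y + √17).
Restrict δ ≤ 17 so that |y − 17| < 17 forces y > 0, and then √y + √17 > √17.
Hence |√y − √17| < |y − 17|/√17, which is < ε once |y − 17| < √17·ε.
Take δ = min(17, √17·ε). If 0 < |y − 17| < δ then y > 0 and |√y − √17| < |y − 17|/√17 < ε.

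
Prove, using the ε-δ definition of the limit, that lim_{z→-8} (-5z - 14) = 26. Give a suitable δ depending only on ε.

Suppose ε > 0. We need δ > 0 so that 0 < |z + 8| < δ implies |(-5z - 14) − 26| < ε.
Since (-5z - 14) − 26 = -5(z + 8), we have |(-5z - 14) − 26| = 5|z + 8|.
Thus it suffices that |z + 8| < ε/5.
Choosing δ = ε/5 gives |(-5z - 14) − 26| = 5|z + 8| < ε whenever |z + 8| < δ.

δ = ε/5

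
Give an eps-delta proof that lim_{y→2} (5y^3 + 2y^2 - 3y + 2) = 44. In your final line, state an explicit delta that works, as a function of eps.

Fix eps > 0. We want delta > 0 such that 0 < |y − 2| < delta implies |(5y^3 + 2y^2 - 3y + 2) − 44| < eps.
(5y^3 + 2y^2 - 3y + 2) − 44 = 5y^3 + 2y^2 - 3y - 42 = (y − 2)(5y^2 + 12y + 21).
So |(5y^3 + 2y^2 - 3y + 2) − 44| = |y − 2|·|5y^2 + 12y + 21|.
Assume first that |y − 2| < 2, so |y| < 4. Then |5y^2 + 12y + 21| ≤ 5·4^2 + 12·4 + 21 = 149.
Hence |(5y^3 + 2y^2 - 3y + 2) − 44| ≤ 149|y − 2| < eps provided |y − 2| < eps/149.
Take delta = min(2, eps/149). Then 0 < |y − 2| < delta gives both |y − 2| < 2 and |y − 2| < eps/149, so |(5y^3 + 2y^2 - 3y + 2) − 44| < eps.

delta = min(2, eps/149)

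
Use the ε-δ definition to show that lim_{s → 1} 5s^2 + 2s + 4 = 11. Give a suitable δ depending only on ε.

δ = min(1, ε/17)

Let ε > 0. We want δ > 0 such that 0 < |s − 1| < δ implies |(5s^2 + 2s + 4) − 11| < ε.
(5s^2 + 2s + 4) − 11 = 5s^2 + 2s - 7 = (s − 1)(5s + 7).
So |(5s^2 + 2s + 4) − 11| = |s − 1|·|5s + 7|.
Assume first that |s − 1| < 1, so |s| < 2. Then |5s + 7| ≤ 5·2 + 7 = 17.
Hence |(5s^2 + 2s + 4) − 11| ≤ 17|s − 1| < ε provided |s − 1| < ε/17.
Choosing δ = min(1, ε/17) ensures both conditions, hence |(5s^2 + 2s + 4) − 11| < ε.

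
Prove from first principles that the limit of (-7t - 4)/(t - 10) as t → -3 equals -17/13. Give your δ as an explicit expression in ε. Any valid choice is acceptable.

Fix ε > 0. We want δ > 0 with 0 < |t + 3| < δ ⇒ |(-7t - 4)/(t - 10) + 17/13| < ε.
Combining over a common denominator, (-7t - 4)/(t - 10) + 17/13 = [(-7t - 4)·(-13) − 17·(t - 10)] / [(-13)·(t - 10)] = 74(t + 3) / ((-13)(t - 10)).
So |(-7t - 4)/(t - 10) + 17/13| = 74|t + 3| / (13·|t − 10|).
Require δ ≤ 13/2, so |t − 10| ≥ |-13| − |t + 3| > 13 − 13/2 = 13/2.
Hence |(-7t - 4)/(t - 10) + 17/13| < 74|t + 3|/(13·(13/2)) = (148/169)|t + 3|, which is < ε once |t + 3| < (169/148)ε.
Take δ = min(13/2, (169/148)ε). Then 0 < |t + 3| < δ forces both bounds, so |(-7t - 4)/(t - 10) + 17/13| < ε.

δ = min(13/2, (169/148)ε)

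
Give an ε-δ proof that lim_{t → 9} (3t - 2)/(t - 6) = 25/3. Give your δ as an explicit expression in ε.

Let ε > 0 be given. We want δ > 0 with 0 < |t − 9| < δ ⇒ |(3t - 2)/(t - 6) − (25/3)| < ε.
Combining over a common denominator, (3t - 2)/(t - 6) − (25/3) = [(3t - 2)·3 − 25·(t - 6)] / [3·(t - 6)] = -16(t − 9) / (3(t - 6)).
So |(3t - 2)/(t - 6) − (25/3)| = 16|t − 9| / (3·|t − 6|).
Require δ ≤ 3/2, so |t − 6| ≥ |3| − |t − 9| > 3 − 3/2 = 3/2.
Hence |(3t - 2)/(t - 6) − (25/3)| < 16|t − 9|/(3·(3/2)) = (32/9)|t − 9|, which is < ε once |t − 9| < (9/32)ε.
Take δ = min(3/2, (9/32)ε). Then 0 < |t − 9| < δ forces both bounds, so |(3t - 2)/(t - 6) − (25/3)| < ε.

δ = min(3/2, (9/32)ε)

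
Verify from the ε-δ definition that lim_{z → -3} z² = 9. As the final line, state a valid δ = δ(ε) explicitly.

Fix ε > 0. We seek δ > 0 with 0 < |z + 3| < δ ⇒ |z² − 9| < ε.
Factor: z² − 9 = (z + 3)(z - 3), so |z² − 9| = |z + 3|·|z - 3|.
Restrict δ ≤ 1. Then |z + 3| < 1 gives |z| < 4, so by the triangle inequality |z - 3| ≤ 4 + 3 = 7.
Hence |z² − 9| ≤ 7|z + 3|, which is < ε once |z + 3| < ε/7.
Take δ = min(1, ε/7). If 0 < |z + 3| < δ then both bounds hold and |z² − 9| ≤ 7|z + 3| < 7·(ε/7) = ε.

δ = min(1, ε/7)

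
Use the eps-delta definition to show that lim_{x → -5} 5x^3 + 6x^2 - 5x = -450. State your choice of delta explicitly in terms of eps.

Let eps > 0 be given. We want delta > 0 such that 0 < |x + 5| < delta implies |(5x^3 + 6x^2 - 5x) + 450| < eps.
(5x^3 + 6x^2 - 5x) + 450 = 5x^3 + 6x^2 - 5x + 450 = (x + 5)(5x^2 - 19x + 90).
So |(5x^3 + 6x^2 - 5x) + 450| = |x + 5|·|5x^2 - 19x + 90|.
Assume first that |x + 5| < 2, so |x| < 7. Then |5x^2 - 19x + 90| ≤ 5·7^2 + 19·7 + 90 = 468.
Hence |(5x^3 + 6x^2 - 5x) + 450| ≤ 468|x + 5| < eps provided |x + 5| < eps/468.
Take delta = min(2, eps/468). Then 0 < |x + 5| < delta gives both |x + 5| < 2 and |x + 5| < eps/468, so |(5x^3 + 6x^2 - 5x) + 450| < eps.

delta = min(2, eps/468)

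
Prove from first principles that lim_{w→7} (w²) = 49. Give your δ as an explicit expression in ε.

δ = min(2, ε/16)

Let ε > 0. We seek δ > 0 with 0 < |w − 7| < δ ⇒ |w² − 49| < ε.
Factor: w² − 49 = (w − 7)(w + 7), so |w² − 49| = |w − 7|·|w + 7|.
Impose δ ≤ 2 so that |w| < 9; then |w + 7| ≤ 16.
Hence |w² − 49| ≤ 16|w − 7|, which is < ε once |w − 7| < ε/16.
Take δ = min(2, ε/16). If 0 < |w − 7| < δ then both bounds hold and |w² − 49| ≤ 16|w − 7| < 16·(ε/16) = ε.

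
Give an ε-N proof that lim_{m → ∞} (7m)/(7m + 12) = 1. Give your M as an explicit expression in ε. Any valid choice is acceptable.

M = (12/7)/ε

Let ε > 0 be given. For m ≥ 1, |(7m)/(7m + 12) − 1| = |-84|/(7(7m + 12)) = 84/(7(7m + 12)).
Since 7m + 12 ≥ 7m for m ≥ 1, this is ≤ 84/(7·7m) = (12/7)/m.
So |(7m)/(7m + 12) − 1| < ε whenever m > (12/7)/ε.
Take M = (12/7)/ε. If m > M then |(7m)/(7m + 12) − 1| ≤ (12/7)/m < ε.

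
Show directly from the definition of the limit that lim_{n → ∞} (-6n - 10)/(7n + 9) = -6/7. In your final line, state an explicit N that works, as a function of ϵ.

N = (16/49)/ϵ

Fix ϵ > 0. For n ≥ 1, |(-6n - 10)/(7n + 9) + 6/7| = |-16|/(7(7n + 9)) = 16/(7(7n + 9)).
Since 7n + 9 ≥ 7n for n ≥ 1, this is ≤ 16/(7·7n) = (16/49)/n.
So |(-6n - 10)/(7n + 9) + 6/7| < ϵ whenever n > (16/49)/ϵ.
Take N = (16/49)/ϵ. If n > N then |(-6n - 10)/(7n + 9) + 6/7| ≤ (16/49)/n < ϵ.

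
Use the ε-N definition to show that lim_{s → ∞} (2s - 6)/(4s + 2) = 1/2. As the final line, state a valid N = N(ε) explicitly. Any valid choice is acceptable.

Suppose ε > 0. We seek N > 0 such that s > N implies |(2s - 6)/(4s + 2) − (1/2)| < ε.
(2s - 6)/(4s + 2) − (1/2) = (4(2s - 6) − 2(4s + 2)) / (4(4s + 2)) = -28/(4(4s + 2)).
For s > 0 we have 4s + 2 > 4s, so |(2s - 6)/(4s + 2) − (1/2)| = 28/(4(4s + 2)) < 28/(4·4s) = (7/4)/s.
Thus |(2s - 6)/(4s + 2) − (1/2)| < ε whenever s > (7/4)/ε.
Take N = (7/4)/ε. If s > N then |(2s - 6)/(4s + 2) − (1/2)| < (7/4)/s < ε.

N = (7/4)/ε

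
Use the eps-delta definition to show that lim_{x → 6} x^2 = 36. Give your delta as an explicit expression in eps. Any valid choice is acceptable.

delta = min(1, eps/13)

Fix eps > 0. We seek delta > 0 with 0 < |x − 6| < delta ⇒ |x^2 − 36| < eps.
Factor: x^2 − 36 = (x − 6)(x + 6), so |x^2 − 36| = |x − 6|·|x + 6|.
Impose delta ≤ 1 so that |x| < 7; then |x + 6| ≤ 13.
Hence |x^2 − 36| ≤ 13|x − 6|, which is < eps once |x − 6| < eps/13.
Take delta = min(1, eps/13). If 0 < |x − 6| < delta then both bounds hold and |x^2 − 36| ≤ 13|x − 6| < 13·(eps/13) = eps.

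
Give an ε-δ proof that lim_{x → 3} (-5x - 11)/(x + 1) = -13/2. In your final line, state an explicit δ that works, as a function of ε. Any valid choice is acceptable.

Suppose ε > 0. We want δ > 0 with 0 < |x − 3| < δ ⇒ |(-5x - 11)/(x + 1) + 13/2| < ε.
Combining over a common denominator, (-5x - 11)/(x + 1) + 13/2 = [(-5x - 11)·4 − (-26)·(x + 1)] / [4·(x + 1)] = 6(x − 3) / (4(x + 1)).
So |(-5x - 11)/(x + 1) + 13/2| = 6|x − 3| / (4·|x + 1|).
Require δ ≤ 2, so |x + 1| ≥ |4| − |x − 3| > 4 − 2 = 2.
Hence |(-5x - 11)/(x + 1) + 13/2| < 6|x − 3|/(4·2) = (3/4)|x − 3|, which is < ε once |x − 3| < (4/3)ε.
Take δ = min(2, (4/3)ε). Then 0 < |x − 3| < δ forces both bounds, so |(-5x - 11)/(x + 1) + 13/2| < ε.

δ = min(2, (4/3)ε)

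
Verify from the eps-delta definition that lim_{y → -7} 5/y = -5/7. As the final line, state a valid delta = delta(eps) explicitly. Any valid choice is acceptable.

delta = min(7/2, (49/10)eps)

Suppose eps > 0. We seek delta > 0 such that 0 < |y + 7| < delta implies |5/y + 5/7| < eps.
|5/y + 5/7| = 5·|-7 − y|/(7·|y|) = 5|y + 7|/(7|y|).
Restrict delta ≤ 7/2. Then |y + 7| < 7/2 gives |y| > 7/2, so 7|y| > 49/2.
Then |5/y + 5/7| < 5|y + 7|/(49/2), which is < eps when |y + 7| < (49/10)eps.
Take delta = min(7/2, (49/10)eps). Then 0 < |y + 7| < delta gives both |y + 7| < 7/2 and |y + 7| < (49/10)eps, so |5/y + 5/7| < eps.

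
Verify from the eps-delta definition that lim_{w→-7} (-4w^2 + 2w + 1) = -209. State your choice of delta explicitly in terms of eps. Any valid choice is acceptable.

Let eps > 0. We want delta > 0 such that 0 < |w + 7| < delta implies |(-4w^2 + 2w + 1) + 209| < eps.
(-4w^2 + 2w + 1) + 209 = -4w^2 + 2w + 210 = (w + 7)(-4w + 30).
So |(-4w^2 + 2w + 1) + 209| = |w + 7|·|-4w + 30|.
Assume first that |w + 7| < 1, so |w| < 8. Then |-4w + 30| ≤ 4·8 + 30 = 62.
Hence |(-4w^2 + 2w + 1) + 209| ≤ 62|w + 7| < eps provided |w + 7| < eps/62.
Take delta = min(1, eps/62). Then 0 < |w + 7| < delta gives both |w + 7| < 1 and |w + 7| < eps/62, so |(-4w^2 + 2w + 1) + 209| < eps.

delta = min(1, eps/62)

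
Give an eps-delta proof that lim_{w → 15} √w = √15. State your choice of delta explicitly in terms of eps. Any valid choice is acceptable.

delta = min(15, √15·eps)

Suppose eps > 0. We want delta > 0 such that 0 < |w − 15| < delta implies |√w − √15| < eps.
Rationalise: √w − √15 = (w − 15)/(√w + √15), so |√w − √15| = |w − 15|/(√w + √15).
Restrict delta ≤ 15 so that |w − 15| < 15 forces w > 0, and then √w + √15 > √15.
Hence |√w − √15| < |w − 15|/√15, which is < eps once |w − 15| < √15·eps.
Take delta = min(15, √15·eps). If 0 < |w − 15| < delta then w > 0 and |√w − √15| < |w − 15|/√15 < eps.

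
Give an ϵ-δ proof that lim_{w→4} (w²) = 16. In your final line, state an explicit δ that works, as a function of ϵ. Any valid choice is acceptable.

δ = min(2, ϵ/10)

Let ϵ > 0. We seek δ > 0 with 0 < |w − 4| < δ ⇒ |w² − 16| < ϵ.
Factor: w² − 16 = (w − 4)(w + 4), so |w² − 16| = |w − 4|·|w + 4|.
Restrict δ ≤ 2. Then |w − 4| < 2 gives |w| < 6, so by the triangle inequality |w + 4| ≤ 6 + 4 = 10.
Hence |w² − 16| ≤ 10|w − 4|, which is < ϵ once |w − 4| < ϵ/10.
Take δ = min(2, ϵ/10). If 0 < |w − 4| < δ then both bounds hold and |w² − 16| ≤ 10|w − 4| < 10·(ϵ/10) = ϵ.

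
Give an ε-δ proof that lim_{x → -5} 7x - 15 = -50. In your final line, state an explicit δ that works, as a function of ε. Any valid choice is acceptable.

δ = ε/7

Let ε > 0. We need δ > 0 so that 0 < |x + 5| < δ implies |(7x - 15) + 50| < ε.
|(7x - 15) + 50| = |7x + 35| = 7|x + 5|.
So 7|x + 5| < ε exactly when |x + 5| < ε/7.
Choosing δ = ε/7 gives |(7x - 15) + 50| = 7|x + 5| < ε whenever |x + 5| < δ.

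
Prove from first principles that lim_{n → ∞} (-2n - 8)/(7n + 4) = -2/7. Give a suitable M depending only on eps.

Let eps > 0. For n ≥ 1, |(-2n - 8)/(7n + 4) + 2/7| = |-48|/(7(7n + 4)) = 48/(7(7n + 4)).
Since 7n + 4 ≥ 7n for n ≥ 1, this is ≤ 48/(7·7n) = (48/49)/n.
So |(-2n - 8)/(7n + 4) + 2/7| < eps whenever n > (48/49)/eps.
Take M = (48/49)/eps. If n > M then |(-2n - 8)/(7n + 4) + 2/7| ≤ (48/49)/n < eps.

M = (48/49)/eps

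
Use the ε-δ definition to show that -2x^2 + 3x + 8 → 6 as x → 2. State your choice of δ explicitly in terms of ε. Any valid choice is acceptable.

Let ε > 0. We want δ > 0 such that 0 < |x − 2| < δ implies |(-2x^2 + 3x + 8) − 6| < ε.
(-2x^2 + 3x + 8) − 6 = -2x^2 + 3x + 2 = (x − 2)(-2x - 1).
So |(-2x^2 + 3x + 8) − 6| = |x − 2|·|-2x - 1|.
Require δ ≤ 2. Then |x − 2| < 2 gives |x| < 4, and by the triangle inequality |-2x - 1| ≤ 2·4 + 1 = 9.
Hence |(-2x^2 + 3x + 8) − 6| ≤ 9|x − 2| < ε provided |x − 2| < ε/9.
Choosing δ = min(2, ε/9) ensures both conditions, hence |(-2x^2 + 3x + 8) − 6| < ε.

δ = min(2, ε/9)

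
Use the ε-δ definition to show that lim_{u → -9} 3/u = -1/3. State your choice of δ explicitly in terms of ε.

δ = min(9/2, (27/2)ε)

Let ε > 0 be given. We seek δ > 0 such that 0 < |u + 9| < δ implies |3/u + 1/3| < ε.
|3/u + 1/3| = 3·|-9 − u|/(9·|u|) = 3|u + 9|/(9|u|).
Require δ ≤ 9/2 so that |u| > 9 − 9/2 = 9/2, hence 9|u| > 81/2.
Then |3/u + 1/3| < 3|u + 9|/(81/2), which is < ε when |u + 9| < (27/2)ε.
Take δ = min(9/2, (27/2)ε). Then 0 < |u + 9| < δ gives both |u + 9| < 9/2 and |u + 9| < (27/2)ε, so |3/u + 1/3| < ε.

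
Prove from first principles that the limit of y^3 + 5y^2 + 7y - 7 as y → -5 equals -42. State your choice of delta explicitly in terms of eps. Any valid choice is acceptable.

delta = min(1, eps/43)

Let eps > 0. We want delta > 0 such that 0 < |y + 5| < delta implies |(y^3 + 5y^2 + 7y - 7) + 42| < eps.
(y^3 + 5y^2 + 7y - 7) + 42 = y^3 + 5y^2 + 7y + 35 = (y + 5)(y^2 + 7).
So |(y^3 + 5y^2 + 7y - 7) + 42| = |y + 5|·|y^2 + 7|.
Require delta ≤ 1. Then |y + 5| < 1 gives |y| < 6, and by the triangle inequality |y^2 + 7| ≤ 6^2 + 7 = 43.
Hence |(y^3 + 5y^2 + 7y - 7) + 42| ≤ 43|y + 5| < eps provided |y + 5| < eps/43.
Choosing delta = min(1, eps/43) ensures both conditions, hence |(y^3 + 5y^2 + 7y - 7) + 42| < eps.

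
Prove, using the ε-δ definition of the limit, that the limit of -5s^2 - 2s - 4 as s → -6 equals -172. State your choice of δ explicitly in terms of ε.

δ = min(2, ε/68)

Let ε > 0 be given. We want δ > 0 such that 0 < |s + 6| < δ implies |(-5s^2 - 2s - 4) + 172| < ε.
(-5s^2 - 2s - 4) + 172 = -5s^2 - 2s + 168 = (s + 6)(-5s + 28).
So |(-5s^2 - 2s - 4) + 172| = |s + 6|·|-5s + 28|.
Require δ ≤ 2. Then |s + 6| < 2 gives |s| < 8, and by the triangle inequality |-5s + 28| ≤ 5·8 + 28 = 68.
Hence |(-5s^2 - 2s - 4) + 172| ≤ 68|s + 6| < ε provided |s + 6| < ε/68.
Choosing δ = min(2, ε/68) ensures both conditions, hence |(-5s^2 - 2s - 4) + 172| < ε.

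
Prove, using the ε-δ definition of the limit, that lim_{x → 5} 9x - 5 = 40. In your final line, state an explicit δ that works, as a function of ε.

Fix ε > 0. We need δ > 0 so that 0 < |x − 5| < δ implies |(9x - 5) − 40| < ε.
|(9x - 5) − 40| = |9x - 45| = 9|x − 5|.
So 9|x − 5| < ε exactly when |x − 5| < ε/9.
Choosing δ = ε/9 gives |(9x - 5) − 40| = 9|x − 5| < ε whenever |x − 5| < δ.

δ = ε/9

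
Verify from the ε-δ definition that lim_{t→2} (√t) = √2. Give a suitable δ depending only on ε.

Let ε > 0. We want δ > 0 such that 0 < |t − 2| < δ implies |√t − √2| < ε.
Rationalise: √t − √2 = (t − 2)/(√t + √2), so |√t − √2| = |t − 2|/(√t + √2).
Restrict δ ≤ 2 so that |t − 2| < 2 forces t > 0, and then √t + √2 > √2.
Hence |√t − √2| < |t − 2|/√2, which is < ε once |t − 2| < √2·ε.
Take δ = min(2, √2·ε). If 0 < |t − 2| < δ then t > 0 and |√t − √2| < |t − 2|/√2 < ε.

δ = min(2, √2·ε)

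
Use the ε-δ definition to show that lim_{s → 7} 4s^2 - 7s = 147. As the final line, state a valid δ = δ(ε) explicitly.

Let ε > 0. We want δ > 0 such that 0 < |s − 7| < δ implies |(4s^2 - 7s) − 147| < ε.
(4s^2 - 7s) − 147 = 4s^2 - 7s - 147 = (s − 7)(4s + 21).
So |(4s^2 - 7s) − 147| = |s − 7|·|4s + 21|.
Assume first that |s − 7| < 2, so |s| < 9. Then |4s + 21| ≤ 4·9 + 21 = 57.
Hence |(4s^2 - 7s) − 147| ≤ 57|s − 7| < ε provided |s − 7| < ε/57.
Take δ = min(2, ε/57). Then 0 < |s − 7| < δ gives both |s − 7| < 2 and |s − 7| < ε/57, so |(4s^2 - 7s) − 147| < ε.

δ = min(2, ε/57)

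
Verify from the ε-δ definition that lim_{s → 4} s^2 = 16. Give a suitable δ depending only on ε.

δ = min(1, ε/9)

Let ε > 0 be given. We seek δ > 0 with 0 < |s − 4| < δ ⇒ |s^2 − 16| < ε.
Factor: s^2 − 16 = (s − 4)(s + 4), so |s^2 − 16| = |s − 4|·|s + 4|.
Impose δ ≤ 1 so that |s| < 5; then |s + 4| ≤ 9.
Hence |s^2 − 16| ≤ 9|s − 4|, which is < ε once |s − 4| < ε/9.
Take δ = min(1, ε/9). If 0 < |s − 4| < δ then both bounds hold and |s^2 − 16| ≤ 9|s − 4| < 9·(ε/9) = ε.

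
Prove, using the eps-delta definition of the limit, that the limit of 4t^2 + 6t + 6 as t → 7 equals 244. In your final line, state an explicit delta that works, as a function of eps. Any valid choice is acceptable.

delta = min(1, eps/66)

Let eps > 0. We want delta > 0 such that 0 < |t − 7| < delta implies |(4t^2 + 6t + 6) − 244| < eps.
(4t^2 + 6t + 6) − 244 = 4t^2 + 6t - 238 = (t − 7)(4t + 34).
So |(4t^2 + 6t + 6) − 244| = |t − 7|·|4t + 34|.
Assume first that |t − 7| < 1, so |t| < 8. Then |4t + 34| ≤ 4·8 + 34 = 66.
Hence |(4t^2 + 6t + 6) − 244| ≤ 66|t − 7| < eps provided |t − 7| < eps/66.
Take delta = min(1, eps/66). Then 0 < |t − 7| < delta gives both |t − 7| < 1 and |t − 7| < eps/66, so |(4t^2 + 6t + 6) − 244| < eps.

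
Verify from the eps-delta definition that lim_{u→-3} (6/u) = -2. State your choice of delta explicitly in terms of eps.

delta = min(3/2, (3/4)eps)

Let eps > 0. We seek delta > 0 such that 0 < |u + 3| < delta implies |6/u + 2| < eps.
|6/u + 2| = 6·|-3 − u|/(3·|u|) = 6|u + 3|/(3|u|).
Restrict delta ≤ 3/2. Then |u + 3| < 3/2 gives |u| > 3/2, so 3|u| > 9/2.
Then |6/u + 2| < 6|u + 3|/(9/2), which is < eps when |u + 3| < (3/4)eps.
Take delta = min(3/2, (3/4)eps). Then 0 < |u + 3| < delta gives both |u + 3| < 3/2 and |u + 3| < (3/4)eps, so |6/u + 2| < eps.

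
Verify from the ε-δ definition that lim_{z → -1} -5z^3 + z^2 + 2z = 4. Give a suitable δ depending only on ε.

Fix ε > 0. We want δ > 0 such that 0 < |z + 1| < δ implies |(-5z^3 + z^2 + 2z) − 4| < ε.
(-5z^3 + z^2 + 2z) − 4 = -5z^3 + z^2 + 2z - 4 = (z + 1)(-5z^2 + 6z - 4).
So |(-5z^3 + z^2 + 2z) − 4| = |z + 1|·|-5z^2 + 6z - 4|.
Assume first that |z + 1| < 1, so |z| < 2. Then |-5z^2 + 6z - 4| ≤ 5·2^2 + 6·2 + 4 = 36.
Hence |(-5z^3 + z^2 + 2z) − 4| ≤ 36|z + 1| < ε provided |z + 1| < ε/36.
Take δ = min(1, ε/36). Then 0 < |z + 1| < δ gives both |z + 1| < 1 and |z + 1| < ε/36, so |(-5z^3 + z^2 + 2z) − 4| < ε.

δ = min(1, ε/36)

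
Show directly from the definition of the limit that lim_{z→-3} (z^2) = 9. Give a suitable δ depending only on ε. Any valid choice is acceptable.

δ = min(1, ε/7)

Fix ε > 0. We seek δ > 0 with 0 < |z + 3| < δ ⇒ |z^2 − 9| < ε.
Factor: z^2 − 9 = (z + 3)(z - 3), so |z^2 − 9| = |z + 3|·|z - 3|.
Impose δ ≤ 1 so that |z| < 4; then |z - 3| ≤ 7.
Hence |z^2 − 9| ≤ 7|z + 3|, which is < ε once |z + 3| < ε/7.
Take δ = min(1, ε/7). If 0 < |z + 3| < δ then both bounds hold and |z^2 − 9| ≤ 7|z + 3| < 7·(ε/7) = ε.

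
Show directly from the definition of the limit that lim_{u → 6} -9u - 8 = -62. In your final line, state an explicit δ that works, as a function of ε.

Fix ε > 0. We need δ > 0 so that 0 < |u − 6| < δ implies |(-9u - 8) + 62| < ε.
|(-9u - 8) + 62| = |-9u + 54| = 9|u − 6|.
Thus it suffices that |u − 6| < ε/9.
Choosing δ = ε/9 gives |(-9u - 8) + 62| = 9|u − 6| < ε whenever |u − 6| < δ.

δ = ε/9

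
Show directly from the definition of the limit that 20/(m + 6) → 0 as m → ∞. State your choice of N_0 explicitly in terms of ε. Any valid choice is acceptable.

Fix ε > 0. For m ≥ 1, |20/(m + 6) − 0| = 20/(m + 6) ≤ 20/m.
We need 20/m < ε, i.e. m > 20/ε.
Take N_0 = 20/ε. If m > N_0 then |20/(m + 6)| ≤ 20/m < ε.

N_0 = 20/ε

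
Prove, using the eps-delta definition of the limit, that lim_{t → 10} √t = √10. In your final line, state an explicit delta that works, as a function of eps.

delta = min(10, √10·eps)

Let eps > 0 be given. We want delta > 0 such that 0 < |t − 10| < delta implies |√t − √10| < eps.
Multiplying by the conjugate, |√t − √10| = |t − 10|/(√t + √10).
Restrict delta ≤ 10 so that |t − 10| < 10 forces t > 0, and then √t + √10 > √10.
Hence |√t − √10| < |t − 10|/√10, which is < eps once |t − 10| < √10·eps.
Take delta = min(10, √10·eps). If 0 < |t − 10| < delta then t > 0 and |√t − √10| < |t − 10|/√10 < eps.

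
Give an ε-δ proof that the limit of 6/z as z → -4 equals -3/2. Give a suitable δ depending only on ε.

δ = min(2, (4/3)ε)

Fix ε > 0. We seek δ > 0 such that 0 < |z + 4| < δ implies |6/z + 3/2| < ε.
|6/z + 3/2| = 6·|-4 − z|/(4·|z|) = 6|z + 4|/(4|z|).
Restrict δ ≤ 2. Then |z + 4| < 2 gives |z| > 2, so 4|z| > 8.
Then |6/z + 3/2| < 6|z + 4|/8, which is < ε when |z + 4| < (4/3)ε.
Take δ = min(2, (4/3)ε). Then 0 < |z + 4| < δ gives both |z + 4| < 2 and |z + 4| < (4/3)ε, so |6/z + 3/2| < ε.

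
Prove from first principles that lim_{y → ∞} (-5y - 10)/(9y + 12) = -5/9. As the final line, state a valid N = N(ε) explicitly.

N = (10/27)/ε

Let ε > 0. We seek N > 0 such that y > N implies |(-5y - 10)/(9y + 12) + 5/9| < ε.
(-5y - 10)/(9y + 12) + 5/9 = (9(-5y - 10) − (-5)(9y + 12)) / (9(9y + 12)) = -30/(9(9y + 12)).
For y > 0 we have 9y + 12 > 9y, so |(-5y - 10)/(9y + 12) + 5/9| = 30/(9(9y + 12)) < 30/(9·9y) = (10/27)/y.
Thus |(-5y - 10)/(9y + 12) + 5/9| < ε whenever y > (10/27)/ε.
Take N = (10/27)/ε. If y > N then |(-5y - 10)/(9y + 12) + 5/9| < (10/27)/y < ε.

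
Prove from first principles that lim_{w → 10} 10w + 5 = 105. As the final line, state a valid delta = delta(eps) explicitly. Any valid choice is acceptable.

Fix eps > 0. We need delta > 0 so that 0 < |w − 10| < delta implies |(10w + 5) − 105| < eps.
|(10w + 5) − 105| = |10w - 100| = 10|w − 10|.
So 10|w − 10| < eps exactly when |w − 10| < eps/10.
Take delta = eps/10. If 0 < |w − 10| < delta then |(10w + 5) − 105| = 10|w − 10| < 10·(eps/10) = eps.

delta = eps/10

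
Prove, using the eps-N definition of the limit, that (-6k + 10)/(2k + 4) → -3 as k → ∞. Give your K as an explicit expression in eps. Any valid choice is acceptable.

Fix eps > 0. For k ≥ 1, |(-6k + 10)/(2k + 4) + 3| = |44|/(2(2k + 4)) = 44/(2(2k + 4)).
Since 2k + 4 ≥ 2k for k ≥ 1, this is ≤ 44/(2·2k) = 11/k.
So |(-6k + 10)/(2k + 4) + 3| < eps whenever k > 11/eps.
Take K = 11/eps. If k > K then |(-6k + 10)/(2k + 4) + 3| ≤ 11/k < eps.

K = 11/eps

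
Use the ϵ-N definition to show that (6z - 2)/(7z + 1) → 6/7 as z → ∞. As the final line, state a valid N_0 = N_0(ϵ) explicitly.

Suppose ϵ > 0. We seek N_0 > 0 such that z > N_0 implies |(6z - 2)/(7z + 1) − (6/7)| < ϵ.
(6z - 2)/(7z + 1) − (6/7) = (7(6z - 2) − 6(7z + 1)) / (7(7z + 1)) = -20/(7(7z + 1)).
For z > 0 we have 7z + 1 > 7z, so |(6z - 2)/(7z + 1) − (6/7)| = 20/(7(7z + 1)) < 20/(7·7z) = (20/49)/z.
Thus |(6z - 2)/(7z + 1) − (6/7)| < ϵ whenever z > (20/49)/ϵ.
Take N_0 = (20/49)/ϵ. If z > N_0 then |(6z - 2)/(7z + 1) − (6/7)| < (20/49)/z < ϵ.

N_0 = (20/49)/ϵ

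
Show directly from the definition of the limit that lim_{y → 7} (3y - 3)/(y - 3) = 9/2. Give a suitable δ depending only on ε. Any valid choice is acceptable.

δ = min(2, (4/3)ε)

Let ε > 0. We want δ > 0 with 0 < |y − 7| < δ ⇒ |(3y - 3)/(y - 3) − (9/2)| < ε.
Combining over a common denominator, (3y - 3)/(y - 3) − (9/2) = [(3y - 3)·4 − 18·(y - 3)] / [4·(y - 3)] = -6(y − 7) / (4(y - 3)).
So |(3y - 3)/(y - 3) − (9/2)| = 6|y − 7| / (4·|y − 3|).
Restrict δ ≤ 2. Then |y − 7| < 2 gives |y − 3| = |(y − 7) + 4| ≥ 4 − 2 = 2.
Hence |(3y - 3)/(y - 3) − (9/2)| < 6|y − 7|/(4·2) = (3/4)|y − 7|, which is < ε once |y − 7| < (4/3)ε.
Take δ = min(2, (4/3)ε). Then 0 < |y − 7| < δ forces both bounds, so |(3y - 3)/(y - 3) − (9/2)| < ε.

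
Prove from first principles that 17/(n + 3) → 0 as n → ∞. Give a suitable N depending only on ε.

N = 17/ε

Suppose ε > 0. For n ≥ 1, |17/(n + 3) − 0| = 17/(n + 3) ≤ 17/n.
We need 17/n < ε, i.e. n > 17/ε.
Take N = 17/ε. If n > N then |17/(n + 3)| ≤ 17/n < ε.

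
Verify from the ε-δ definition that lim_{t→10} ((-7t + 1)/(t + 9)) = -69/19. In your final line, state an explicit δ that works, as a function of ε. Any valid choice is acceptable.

δ = min(19/2, (361/128)ε)

Let ε > 0 be given. We want δ > 0 with 0 < |t − 10| < δ ⇒ |(-7t + 1)/(t + 9) + 69/19| < ε.
Combining over a common denominator, (-7t + 1)/(t + 9) + 69/19 = [(-7t + 1)·19 − (-69)·(t + 9)] / [19·(t + 9)] = -64(t − 10) / (19(t + 9)).
So |(-7t + 1)/(t + 9) + 69/19| = 64|t − 10| / (19·|t + 9|).
Require δ ≤ 19/2, so |t + 9| ≥ |19| − |t − 10| > 19 − 19/2 = 19/2.
Hence |(-7t + 1)/(t + 9) + 69/19| < 64|t − 10|/(19·(19/2)) = (128/361)|t − 10|, which is < ε once |t − 10| < (361/128)ε.
Take δ = min(19/2, (361/128)ε). Then 0 < |t − 10| < δ forces both bounds, so |(-7t + 1)/(t + 9) + 69/19| < ε.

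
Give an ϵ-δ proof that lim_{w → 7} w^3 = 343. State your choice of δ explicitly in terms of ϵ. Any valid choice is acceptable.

Let ϵ > 0. We seek δ > 0 with 0 < |w − 7| < δ ⇒ |w^3 − 343| < ϵ.
Factor: w^3 − 343 = (w − 7)(w^2 + 7w + 49), so |w^3 − 343| = |w − 7|·|w^2 + 7w + 49|.
Impose δ ≤ 1 so that |w| < 8; then |w^2 + 7w + 49| ≤ 169.
Hence |w^3 − 343| ≤ 169|w − 7|, which is < ϵ once |w − 7| < ϵ/169.
Take δ = min(1, ϵ/169). If 0 < |w − 7| < δ then both bounds hold and |w^3 − 343| ≤ 169|w − 7| < 169·(ϵ/169) = ϵ.

δ = min(1, ϵ/169)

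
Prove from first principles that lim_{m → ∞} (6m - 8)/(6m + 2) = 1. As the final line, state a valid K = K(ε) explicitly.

K = (5/3)/ε

Let ε > 0 be given. For m ≥ 1, |(6m - 8)/(6m + 2) − 1| = |-60|/(6(6m + 2)) = 60/(6(6m + 2)).
Since 6m + 2 ≥ 6m for m ≥ 1, this is ≤ 60/(6·6m) = (5/3)/m.
So |(6m - 8)/(6m + 2) − 1| < ε whenever m > (5/3)/ε.
Take K = (5/3)/ε. If m > K then |(6m - 8)/(6m + 2) − 1| ≤ (5/3)/m < ε.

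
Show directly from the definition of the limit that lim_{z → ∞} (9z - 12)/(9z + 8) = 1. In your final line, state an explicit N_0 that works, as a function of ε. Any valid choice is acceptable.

N_0 = (20/9)/ε

Suppose ε > 0. We seek N_0 > 0 such that z > N_0 implies |(9z - 12)/(9z + 8) − 1| < ε.
(9z - 12)/(9z + 8) − 1 = (9(9z - 12) − 9(9z + 8)) / (9(9z + 8)) = -180/(9(9z + 8)).
For z > 0 we have 9z + 8 > 9z, so |(9z - 12)/(9z + 8) − 1| = 180/(9(9z + 8)) < 180/(9·9z) = (20/9)/z.
Thus |(9z - 12)/(9z + 8) − 1| < ε whenever z > (20/9)/ε.
Take N_0 = (20/9)/ε. If z > N_0 then |(9z - 12)/(9z + 8) − 1| < (20/9)/z < ε.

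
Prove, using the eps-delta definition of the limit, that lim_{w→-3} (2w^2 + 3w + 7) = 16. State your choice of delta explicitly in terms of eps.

Suppose eps > 0. We want delta > 0 such that 0 < |w + 3| < delta implies |(2w^2 + 3w + 7) − 16| < eps.
(2w^2 + 3w + 7) − 16 = 2w^2 + 3w - 9 = (w + 3)(2w - 3).
So |(2w^2 + 3w + 7) − 16| = |w + 3|·|2w - 3|.
Require delta ≤ 2. Then |w + 3| < 2 gives |w| < 5, and by the triangle inequality |2w - 3| ≤ 2·5 + 3 = 13.
Hence |(2w^2 + 3w + 7) − 16| ≤ 13|w + 3| < eps provided |w + 3| < eps/13.
Take delta = min(2, eps/13). Then 0 < |w + 3| < delta gives both |w + 3| < 2 and |w + 3| < eps/13, so |(2w^2 + 3w + 7) − 16| < eps.

delta = min(2, eps/13)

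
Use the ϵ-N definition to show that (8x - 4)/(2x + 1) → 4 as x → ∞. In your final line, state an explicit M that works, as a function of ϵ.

Let ϵ > 0 be given. We seek M > 0 such that x > M implies |(8x - 4)/(2x + 1) − 4| < ϵ.
(8x - 4)/(2x + 1) − 4 = (2(8x - 4) − 8(2x + 1)) / (2(2x + 1)) = -16/(2(2x + 1)).
For x > 0 we have 2x + 1 > 2x, so |(8x - 4)/(2x + 1) − 4| = 16/(2(2x + 1)) < 16/(2·2x) = 4/x.
Thus |(8x - 4)/(2x + 1) − 4| < ϵ whenever x > 4/ϵ.
Take M = 4/ϵ. If x > M then |(8x - 4)/(2x + 1) − 4| < 4/x < ϵ.

M = 4/ϵ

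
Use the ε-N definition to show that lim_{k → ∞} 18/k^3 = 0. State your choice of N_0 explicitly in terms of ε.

Suppose ε > 0. For k ≥ 1, |18/k^3 − 0| = 18/k^3.
18/k^3 < ε ⇔ k^3 > 18/ε ⇔ k > (18/ε)^{1/3}.
Take N_0 = (18/ε)^{1/3}. Then k > N_0 implies 18/k^3 < ε.

N_0 = (18/ε)^{1/3}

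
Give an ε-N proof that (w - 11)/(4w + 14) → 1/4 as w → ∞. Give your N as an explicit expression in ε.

N = (29/8)/ε

Let ε > 0 be given. We seek N > 0 such that w > N implies |(w - 11)/(4w + 14) − (1/4)| < ε.
(w - 11)/(4w + 14) − (1/4) = (4(w - 11) − (4w + 14)) / (4(4w + 14)) = -58/(4(4w + 14)).
For w > 0 we have 4w + 14 > 4w, so |(w - 11)/(4w + 14) − (1/4)| = 58/(4(4w + 14)) < 58/(4·4w) = (29/8)/w.
Thus |(w - 11)/(4w + 14) − (1/4)| < ε whenever w > (29/8)/ε.
Take N = (29/8)/ε. If w > N then |(w - 11)/(4w + 14) − (1/4)| < (29/8)/w < ε.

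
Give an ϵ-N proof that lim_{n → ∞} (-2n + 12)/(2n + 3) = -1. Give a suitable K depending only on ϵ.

Fix ϵ > 0. For n ≥ 1, |(-2n + 12)/(2n + 3) + 1| = |30|/(2(2n + 3)) = 30/(2(2n + 3)).
Since 2n + 3 ≥ 2n for n ≥ 1, this is ≤ 30/(2·2n) = (15/2)/n.
So |(-2n + 12)/(2n + 3) + 1| < ϵ whenever n > (15/2)/ϵ.
Take K = (15/2)/ϵ. If n > K then |(-2n + 12)/(2n + 3) + 1| ≤ (15/2)/n < ϵ.

K = (15/2)/ϵ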